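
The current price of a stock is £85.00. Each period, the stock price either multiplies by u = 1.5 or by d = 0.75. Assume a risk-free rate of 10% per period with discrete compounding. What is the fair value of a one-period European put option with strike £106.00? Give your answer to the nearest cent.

£20.48

Risk-neutral probability p = (1 + 0.1 − 0.75)/(1.5 − 0.75) = 0.3500/0.7500 = 0.4667
Terminal stock prices: S_u = 127.5, S_d = 63.75
Terminal payoffs (K − S): max(-21.5, 0) = 0, max(42.25, 0) = 42.25
Node 0 (S = 85): V_0 = 1/1.1·[0.4667·0.0000 + 0.5333·42.2500] = 20.4848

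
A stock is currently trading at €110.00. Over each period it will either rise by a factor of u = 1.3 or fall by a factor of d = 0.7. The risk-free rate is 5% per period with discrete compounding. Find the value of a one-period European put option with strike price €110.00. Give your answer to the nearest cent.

€13.10

Risk-neutral probability p = (1 + 0.05 − 0.7)/(1.3 − 0.7) = 0.3500/0.6000 = 0.5833
Terminal stock prices: S_u = 143, S_d = 77
Terminal payoffs (K − S): max(-33, 0) = 0, max(33, 0) = 33
Node 0 (S = 110): V_0 = 1/1.05·[0.5833·0.0000 + 0.4167·33.0000] = 13.0952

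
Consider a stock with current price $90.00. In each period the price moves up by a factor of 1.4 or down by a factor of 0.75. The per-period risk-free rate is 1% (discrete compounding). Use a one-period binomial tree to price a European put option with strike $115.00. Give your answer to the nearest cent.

$28.22

Risk-neutral probability p = (1 + 0.01 − 0.75)/(1.4 − 0.75) = 0.2600/0.6500 = 0.4000
Terminal stock prices: S_u = 126, S_d = 67.5
Terminal payoffs (K − S): max(-11, 0) = 0, max(47.5, 0) = 47.5
Node 0 (S = 90): V_0 = 1/1.01·[0.4000·0.0000 + 0.6000·47.5000] = 28.2178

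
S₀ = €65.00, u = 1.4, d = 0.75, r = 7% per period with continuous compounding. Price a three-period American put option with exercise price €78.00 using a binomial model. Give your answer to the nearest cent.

€16.48

Risk-neutral probability p = (e^0.07 − 0.75)/(1.4 − 0.75) = 0.3225/0.6500 = 0.4962
Terminal stock prices: S_uuu = 178.4, S_uud = 95.55, S_udd = 51.19, S_ddd = 27.42
Terminal payoffs (K − S): max(-100.4, 0) = 0, max(-17.55, 0) = 0, max(26.81, 0) = 26.81, max(50.58, 0) = 50.58
Node uu (S = 127.4): continuation = e^(−0.07)·[0.4962·0.0000 + 0.5038·0.0000] = 0.0000; exercise value = 0.0000 ≤ continuation, so V_uu = 0.0000
Node ud (S = 68.25): continuation = e^(−0.07)·[0.4962·0.0000 + 0.5038·26.8125] = 12.5957; exercise value = 9.7500 ≤ continuation, so V_ud = 12.5957
Node dd (S = 36.56): continuation = e^(−0.07)·[0.4962·26.8125 + 0.5038·50.5781] = 36.1642; exercise value = 41.4375 > continuation, so V_dd = 41.4375 (exercise)
Node u (S = 91): continuation = e^(−0.07)·[0.4962·0.0000 + 0.5038·12.5957] = 5.9171; exercise value = 0.0000 ≤ continuation, so V_u = 5.9171
Node d (S = 48.75): continuation = e^(−0.07)·[0.4962·12.5957 + 0.5038·41.4375] = 25.2932; exercise value = 29.2500 > continuation, so V_d = 29.2500 (exercise)
Node 0 (S = 65): continuation = e^(−0.07)·[0.4962·5.9171 + 0.5038·29.2500] = 16.4782; exercise value = 13.0000 ≤ continuation, so V_0 = 16.4782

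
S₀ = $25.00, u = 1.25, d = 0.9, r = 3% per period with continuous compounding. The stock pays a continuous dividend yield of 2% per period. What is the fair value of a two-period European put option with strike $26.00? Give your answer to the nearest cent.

$2.55

Per-period risk-free factor R = e^0.03 = 1.0305; dividend-adjusted growth = e^(0.03−0.02) = 1.0101.
Risk-neutral probability p = (1.0101 − 0.9)/(1.25 − 0.9) = 0.1101/0.3500 = 0.3144
Terminal stock prices: S_uu = 39.06, S_ud = 28.12, S_dd = 20.25
Terminal payoffs (K − S): max(-13.06, 0) = 0, max(-2.125, 0) = 0, max(5.75, 0) = 5.75
Node u (S = 31.25): V_u = e^(−0.03)·[0.3144·0.0000 + 0.6856·0.0000] = 0.0000
Node d (S = 22.5): V_d = e^(−0.03)·[0.3144·0.0000 + 0.6856·5.7500] = 3.8255
Node 0 (S = 25): V_0 = e^(−0.03)·[0.3144·0.0000 + 0.6856·3.8255] = 2.5452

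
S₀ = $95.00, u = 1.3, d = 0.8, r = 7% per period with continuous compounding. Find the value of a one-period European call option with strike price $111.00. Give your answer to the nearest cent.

$6.35

Risk-neutral probability p = (e^0.07 − 0.8)/(1.3 − 0.8) = 0.2725/0.5000 = 0.5450
Terminal stock prices: S_u = 123.5, S_d = 76
Terminal payoffs (S − K): max(12.5, 0) = 12.5, max(-35, 0) = 0
Node 0 (S = 95): V_0 = e^(−0.07)·[0.5450·12.5000 + 0.4550·0.0000] = 6.3521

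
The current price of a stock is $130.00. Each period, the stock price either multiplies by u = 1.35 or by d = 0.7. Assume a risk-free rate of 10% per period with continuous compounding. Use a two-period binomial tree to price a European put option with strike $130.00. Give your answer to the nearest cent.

Risk-neutral probability p = (e^0.1 − 0.7)/(1.35 − 0.7) = 0.4052/0.6500 = 0.6233
Terminal stock prices: S_uu = 236.9, S_ud = 122.8, S_dd = 63.7
Terminal payoffs (K − S): max(-106.9, 0) = 0, max(7.15, 0) = 7.15, max(66.3, 0) = 66.3
Node u (S = 175.5): V_u = e^(−0.1)·[0.6233·0.0000 + 0.3767·7.1500] = 2.4368
Node d (S = 91): V_d = e^(−0.1)·[0.6233·7.1500 + 0.3767·66.3000] = 26.6289
Node 0 (S = 130): V_0 = e^(−0.1)·[0.6233·2.4368 + 0.3767·26.6289] = 10.4500

$10.45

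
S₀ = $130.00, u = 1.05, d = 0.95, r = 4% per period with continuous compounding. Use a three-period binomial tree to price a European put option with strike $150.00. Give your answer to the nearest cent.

Risk-neutral probability p = (e^0.04 − 0.95)/(1.05 − 0.95) = 0.0908/0.1000 = 0.9081
Terminal stock prices: S_uuu = 150.5, S_uud = 136.2, S_udd = 123.2, S_ddd = 111.5
Terminal payoffs (K − S): max(-0.4913, 0) = 0, max(13.84, 0) = 13.84, max(26.81, 0) = 26.81, max(38.54, 0) = 38.54
Node uu (S = 143.3): V_uu = e^(−0.04)·[0.9081·0.0000 + 0.0919·13.8413] = 1.2220
Node ud (S = 129.7): V_ud = e^(−0.04)·[0.9081·13.8413 + 0.0919·26.8088] = 14.4434
Node dd (S = 117.3): V_dd = e^(−0.04)·[0.9081·26.8088 + 0.0919·38.5413] = 26.7934
Node u (S = 136.5): V_u = e^(−0.04)·[0.9081·1.2220 + 0.0919·14.4434] = 2.3414
Node d (S = 123.5): V_d = e^(−0.04)·[0.9081·14.4434 + 0.0919·26.7934] = 14.9675
Node 0 (S = 130): V_0 = e^(−0.04)·[0.9081·2.3414 + 0.0919·14.9675] = 3.3644

$3.36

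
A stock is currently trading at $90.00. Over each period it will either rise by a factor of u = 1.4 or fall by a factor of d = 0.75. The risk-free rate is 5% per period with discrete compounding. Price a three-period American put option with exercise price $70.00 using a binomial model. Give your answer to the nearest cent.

Risk-neutral probability p = (1 + 0.05 − 0.75)/(1.4 − 0.75) = 0.3000/0.6500 = 0.4615
Terminal stock prices: S_uuu = 247, S_uud = 132.3, S_udd = 70.87, S_ddd = 37.97
Terminal payoffs (K − S): max(-177, 0) = 0, max(-62.3, 0) = 0, max(-0.875, 0) = 0, max(32.03, 0) = 32.03
Node uu (S = 176.4): continuation = 1/1.05·[0.4615·0.0000 + 0.5385·0.0000] = 0.0000; exercise value = 0.0000 ≤ continuation, so V_uu = 0.0000
Node ud (S = 94.5): continuation = 1/1.05·[0.4615·0.0000 + 0.5385·0.0000] = 0.0000; exercise value = 0.0000 ≤ continuation, so V_ud = 0.0000
Node dd (S = 50.62): continuation = 1/1.05·[0.4615·0.0000 + 0.5385·32.0312] = 16.4263; exercise value = 19.3750 > continuation, so V_dd = 19.3750 (exercise)
Node u (S = 126): continuation = 1/1.05·[0.4615·0.0000 + 0.5385·0.0000] = 0.0000; exercise value = 0.0000 ≤ continuation, so V_u = 0.0000
Node d (S = 67.5): continuation = 1/1.05·[0.4615·0.0000 + 0.5385·19.3750] = 9.9359; exercise value = 2.5000 ≤ continuation, so V_d = 9.9359
Node 0 (S = 90): continuation = 1/1.05·[0.4615·0.0000 + 0.5385·9.9359] = 5.0953; exercise value = 0.0000 ≤ continuation, so V_0 = 5.0953

$5.10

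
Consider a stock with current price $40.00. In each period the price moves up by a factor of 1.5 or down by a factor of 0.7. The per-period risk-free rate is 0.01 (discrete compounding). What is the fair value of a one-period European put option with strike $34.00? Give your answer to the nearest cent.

$3.64

Risk-neutral probability p = (1 + 0.01 − 0.7)/(1.5 − 0.7) = 0.3100/0.8000 = 0.3875
Terminal stock prices: S_u = 60, S_d = 28
Terminal payoffs (K − S): max(-26, 0) = 0, max(6, 0) = 6
Node 0 (S = 40): V_0 = 1/1.01·[0.3875·0.0000 + 0.6125·6.0000] = 3.6386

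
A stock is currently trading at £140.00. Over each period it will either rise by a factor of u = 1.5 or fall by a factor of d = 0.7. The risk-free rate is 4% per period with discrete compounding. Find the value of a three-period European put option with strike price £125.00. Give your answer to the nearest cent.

£21.29

Risk-neutral probability p = (1 + 0.04 − 0.7)/(1.5 − 0.7) = 0.3400/0.8000 = 0.4250
Terminal stock prices: S_uuu = 472.5, S_uud = 220.5, S_udd = 102.9, S_ddd = 48.02
Terminal payoffs (K − S): max(-347.5, 0) = 0, max(-95.5, 0) = 0, max(22.1, 0) = 22.1, max(76.98, 0) = 76.98
Node uu (S = 315): V_uu = 1/1.04·[0.4250·0.0000 + 0.5750·0.0000] = 0.0000
Node ud (S = 147): V_ud = 1/1.04·[0.4250·0.0000 + 0.5750·22.1000] = 12.2188
Node dd (S = 68.6): V_dd = 1/1.04·[0.4250·22.1000 + 0.5750·76.9800] = 51.5923
Node u (S = 210): V_u = 1/1.04·[0.4250·0.0000 + 0.5750·12.2188] = 6.7556
Node d (S = 98): V_d = 1/1.04·[0.4250·12.2188 + 0.5750·51.5923] = 33.5178
Node 0 (S = 140): V_0 = 1/1.04·[0.4250·6.7556 + 0.5750·33.5178] = 21.2922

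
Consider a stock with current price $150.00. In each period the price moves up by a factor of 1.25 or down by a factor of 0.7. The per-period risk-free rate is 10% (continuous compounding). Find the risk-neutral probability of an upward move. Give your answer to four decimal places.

p = 0.7367

Risk-neutral probability p = (e^0.1 − 0.7)/(1.25 − 0.7) = 0.4052/0.5500 = 0.7367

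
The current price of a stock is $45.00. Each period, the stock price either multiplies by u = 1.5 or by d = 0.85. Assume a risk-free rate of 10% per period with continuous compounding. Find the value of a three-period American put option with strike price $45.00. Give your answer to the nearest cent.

$3.77

Risk-neutral probability p = (e^0.1 − 0.85)/(1.5 − 0.85) = 0.2552/0.6500 = 0.3926
Terminal stock prices: S_uuu = 151.9, S_uud = 86.06, S_udd = 48.77, S_ddd = 27.64
Terminal payoffs (K − S): max(-106.9, 0) = 0, max(-41.06, 0) = 0, max(-3.769, 0) = 0, max(17.36, 0) = 17.36
Node uu (S = 101.2): continuation = e^(−0.1)·[0.3926·0.0000 + 0.6074·0.0000] = 0.0000; exercise value = 0.0000 ≤ continuation, so V_uu = 0.0000
Node ud (S = 57.38): continuation = e^(−0.1)·[0.3926·0.0000 + 0.6074·0.0000] = 0.0000; exercise value = 0.0000 ≤ continuation, so V_ud = 0.0000
Node dd (S = 32.51): continuation = e^(−0.1)·[0.3926·0.0000 + 0.6074·17.3644] = 9.5439; exercise value = 12.4875 > continuation, so V_dd = 12.4875 (exercise)
Node u (S = 67.5): continuation = e^(−0.1)·[0.3926·0.0000 + 0.6074·0.0000] = 0.0000; exercise value = 0.0000 ≤ continuation, so V_u = 0.0000
Node d (S = 38.25): continuation = e^(−0.1)·[0.3926·0.0000 + 0.6074·12.4875] = 6.8634; exercise value = 6.7500 ≤ continuation, so V_d = 6.8634
Node 0 (S = 45): continuation = e^(−0.1)·[0.3926·0.0000 + 0.6074·6.8634] = 3.7723; exercise value = 0.0000 ≤ continuation, so V_0 = 3.7723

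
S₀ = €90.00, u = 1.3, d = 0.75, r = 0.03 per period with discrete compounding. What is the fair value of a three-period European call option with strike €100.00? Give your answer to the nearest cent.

€16.72

Risk-neutral probability p = (1 + 0.03 − 0.75)/(1.3 − 0.75) = 0.2800/0.5500 = 0.5091
Terminal stock prices: S_uuu = 197.7, S_uud = 114.1, S_udd = 65.81, S_ddd = 37.97
Terminal payoffs (S − K): max(97.73, 0) = 97.73, max(14.08, 0) = 14.08, max(-34.19, 0) = 0, max(-62.03, 0) = 0
Node uu (S = 152.1): V_uu = 1/1.03·[0.5091·97.7300 + 0.4909·14.0750] = 55.0126
Node ud (S = 87.75): V_ud = 1/1.03·[0.5091·14.0750 + 0.4909·0.0000] = 6.9568
Node dd (S = 50.62): V_dd = 1/1.03·[0.5091·0.0000 + 0.4909·0.0000] = 0.0000
Node u (S = 117): V_u = 1/1.03·[0.5091·55.0126 + 0.4909·6.9568] = 30.5064
Node d (S = 67.5): V_d = 1/1.03·[0.5091·6.9568 + 0.4909·0.0000] = 3.4385
Node 0 (S = 90): V_0 = 1/1.03·[0.5091·30.5064 + 0.4909·3.4385] = 16.7170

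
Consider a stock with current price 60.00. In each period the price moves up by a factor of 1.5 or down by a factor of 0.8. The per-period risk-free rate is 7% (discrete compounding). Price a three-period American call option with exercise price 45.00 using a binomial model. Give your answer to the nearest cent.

Risk-neutral probability p = (1 + 0.07 − 0.8)/(1.5 − 0.8) = 0.2700/0.7000 = 0.3857
Terminal stock prices: S_uuu = 202.5, S_uud = 108, S_udd = 57.6, S_ddd = 30.72
Terminal payoffs (S − K): max(157.5, 0) = 157.5, max(63, 0) = 63, max(12.6, 0) = 12.6, max(-14.28, 0) = 0
Node uu (S = 135): continuation = 1/1.07·[0.3857·157.5000 + 0.6143·63.0000] = 92.9439; exercise value = 90.0000 ≤ continuation, so V_uu = 92.9439
Node ud (S = 72): continuation = 1/1.07·[0.3857·63.0000 + 0.6143·12.6000] = 29.9439; exercise value = 27.0000 ≤ continuation, so V_ud = 29.9439
Node dd (S = 38.4): continuation = 1/1.07·[0.3857·12.6000 + 0.6143·0.0000] = 4.5421; exercise value = 0.0000 ≤ continuation, so V_dd = 4.5421
Node u (S = 90): continuation = 1/1.07·[0.3857·92.9439 + 0.6143·29.9439] = 50.6953; exercise value = 45.0000 ≤ continuation, so V_u = 50.6953
Node d (S = 48): continuation = 1/1.07·[0.3857·29.9439 + 0.6143·4.5421] = 13.4018; exercise value = 3.0000 ≤ continuation, so V_d = 13.4018
Node 0 (S = 60): continuation = 1/1.07·[0.3857·50.6953 + 0.6143·13.4018] = 25.9686; exercise value = 15.0000 ≤ continuation, so V_0 = 25.9686

25.97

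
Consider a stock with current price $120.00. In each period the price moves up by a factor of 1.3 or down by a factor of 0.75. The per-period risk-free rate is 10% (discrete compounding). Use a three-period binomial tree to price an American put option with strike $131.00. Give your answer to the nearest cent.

$16.29

Risk-neutral probability p = (1 + 0.1 − 0.75)/(1.3 − 0.75) = 0.3500/0.5500 = 0.6364
Terminal stock prices: S_uuu = 263.6, S_uud = 152.1, S_udd = 87.75, S_ddd = 50.62
Terminal payoffs (K − S): max(-132.6, 0) = 0, max(-21.1, 0) = 0, max(43.25, 0) = 43.25, max(80.38, 0) = 80.38
Node uu (S = 202.8): continuation = 1/1.1·[0.6364·0.0000 + 0.3636·0.0000] = 0.0000; exercise value = 0.0000 ≤ continuation, so V_uu = 0.0000
Node ud (S = 117): continuation = 1/1.1·[0.6364·0.0000 + 0.3636·43.2500] = 14.2975; exercise value = 14.0000 ≤ continuation, so V_ud = 14.2975
Node dd (S = 67.5): continuation = 1/1.1·[0.6364·43.2500 + 0.3636·80.3750] = 51.5909; exercise value = 63.5000 > continuation, so V_dd = 63.5000 (exercise)
Node u (S = 156): continuation = 1/1.1·[0.6364·0.0000 + 0.3636·14.2975] = 4.7265; exercise value = 0.0000 ≤ continuation, so V_u = 4.7265
Node d (S = 90): continuation = 1/1.1·[0.6364·14.2975 + 0.3636·63.5000] = 29.2630; exercise value = 41.0000 > continuation, so V_d = 41.0000 (exercise)
Node 0 (S = 120): continuation = 1/1.1·[0.6364·4.7265 + 0.3636·41.0000] = 16.2880; exercise value = 11.0000 ≤ continuation, so V_0 = 16.2880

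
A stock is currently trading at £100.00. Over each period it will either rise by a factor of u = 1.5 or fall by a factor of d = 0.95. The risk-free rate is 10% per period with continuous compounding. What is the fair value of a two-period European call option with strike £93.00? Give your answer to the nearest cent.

Risk-neutral probability p = (e^0.1 − 0.95)/(1.5 − 0.95) = 0.1552/0.5500 = 0.2821
Terminal stock prices: S_uu = 225, S_ud = 142.5, S_dd = 90.25
Terminal payoffs (S − K): max(132, 0) = 132, max(49.5, 0) = 49.5, max(-2.75, 0) = 0
Node u (S = 150): V_u = e^(−0.1)·[0.2821·132.0000 + 0.7179·49.5000] = 65.8501
Node d (S = 95): V_d = e^(−0.1)·[0.2821·49.5000 + 0.7179·0.0000] = 12.6364
Node 0 (S = 100): V_0 = e^(−0.1)·[0.2821·65.8501 + 0.7179·12.6364] = 25.0183

£25.02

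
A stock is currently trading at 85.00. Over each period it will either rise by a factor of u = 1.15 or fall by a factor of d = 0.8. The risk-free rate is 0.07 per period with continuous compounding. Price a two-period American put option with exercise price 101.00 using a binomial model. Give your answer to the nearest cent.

16.00

Risk-neutral probability p = (e^0.07 − 0.8)/(1.15 − 0.8) = 0.2725/0.3500 = 0.7786
Terminal stock prices: S_uu = 112.4, S_ud = 78.2, S_dd = 54.4
Terminal payoffs (K − S): max(-11.41, 0) = 0, max(22.8, 0) = 22.8, max(46.6, 0) = 46.6
Node u (S = 97.75): continuation = e^(−0.07)·[0.7786·0.0000 + 0.2214·22.8000] = 4.7068; exercise value = 3.2500 ≤ continuation, so V_u = 4.7068
Node d (S = 68): continuation = e^(−0.07)·[0.7786·22.8000 + 0.2214·46.6000] = 26.1718; exercise value = 33.0000 > continuation, so V_d = 33.0000 (exercise)
Node 0 (S = 85): continuation = e^(−0.07)·[0.7786·4.7068 + 0.2214·33.0000] = 10.2293; exercise value = 16.0000 > continuation, so V_0 = 16.0000 (exercise)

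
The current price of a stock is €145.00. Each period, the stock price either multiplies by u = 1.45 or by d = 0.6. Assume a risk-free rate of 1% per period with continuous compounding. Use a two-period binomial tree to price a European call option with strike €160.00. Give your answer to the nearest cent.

€33.05

Risk-neutral probability p = (e^0.01 − 0.6)/(1.45 − 0.6) = 0.4101/0.8500 = 0.4824
Terminal stock prices: S_uu = 304.9, S_ud = 126.1, S_dd = 52.2
Terminal payoffs (S − K): max(144.9, 0) = 144.9, max(-33.85, 0) = 0, max(-107.8, 0) = 0
Node u (S = 210.2): V_u = e^(−0.01)·[0.4824·144.8625 + 0.5176·0.0000] = 69.1881
Node d (S = 87): V_d = e^(−0.01)·[0.4824·0.0000 + 0.5176·0.0000] = 0.0000
Node 0 (S = 145): V_0 = e^(−0.01)·[0.4824·69.1881 + 0.5176·0.0000] = 33.0450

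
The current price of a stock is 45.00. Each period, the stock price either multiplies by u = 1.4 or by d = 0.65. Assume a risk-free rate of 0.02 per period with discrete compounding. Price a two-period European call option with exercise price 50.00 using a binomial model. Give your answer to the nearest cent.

8.94

Risk-neutral probability p = (1 + 0.02 − 0.65)/(1.4 − 0.65) = 0.3700/0.7500 = 0.4933
Terminal stock prices: S_uu = 88.2, S_ud = 40.95, S_dd = 19.01
Terminal payoffs (S − K): max(38.2, 0) = 38.2, max(-9.05, 0) = 0, max(-30.99, 0) = 0
Node u (S = 63): V_u = 1/1.02·[0.4933·38.2000 + 0.5067·0.0000] = 18.4758
Node d (S = 29.25): V_d = 1/1.02·[0.4933·0.0000 + 0.5067·0.0000] = 0.0000
Node 0 (S = 45): V_0 = 1/1.02·[0.4933·18.4758 + 0.5067·0.0000] = 8.9360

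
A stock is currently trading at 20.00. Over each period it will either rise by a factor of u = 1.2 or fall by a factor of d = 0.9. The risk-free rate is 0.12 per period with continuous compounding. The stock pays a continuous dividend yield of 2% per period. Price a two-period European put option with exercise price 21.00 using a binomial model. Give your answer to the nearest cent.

0.38

Per-period risk-free factor R = e^0.12 = 1.1275; dividend-adjusted growth = e^(0.12−0.02) = 1.1052.
Risk-neutral probability p = (1.1052 − 0.9)/(1.2 − 0.9) = 0.2052/0.3000 = 0.6839
Terminal stock prices: S_uu = 28.8, S_ud = 21.6, S_dd = 16.2
Terminal payoffs (K − S): max(-7.8, 0) = 0, max(-0.6, 0) = 0, max(4.8, 0) = 4.8
Node u (S = 24): V_u = e^(−0.12)·[0.6839·0.0000 + 0.3161·0.0000] = 0.0000
Node d (S = 18): V_d = e^(−0.12)·[0.6839·0.0000 + 0.3161·4.8000] = 1.3457
Node 0 (S = 20): V_0 = e^(−0.12)·[0.6839·0.0000 + 0.3161·1.3457] = 0.3773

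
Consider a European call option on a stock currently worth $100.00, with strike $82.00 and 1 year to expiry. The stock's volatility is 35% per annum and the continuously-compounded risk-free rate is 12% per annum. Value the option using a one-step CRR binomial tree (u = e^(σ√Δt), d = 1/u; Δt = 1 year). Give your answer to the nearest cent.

CRR parameters: u = e^(σ√Δt) = e^(0.35·√1) = 1.4191, d = 1/u = 0.7047
Per-period rate: rΔt = 0.12·1 = 0.12, so R = e^0.12 = 1.1275
Risk-neutral probability p = (e^0.12 − 0.7047)/(1.4191 − 0.7047) = 0.4228/0.7144 = 0.5919
Terminal stock prices: S_u = 141.9, S_d = 70.47
Terminal payoffs (S − K): max(59.91, 0) = 59.91, max(-11.53, 0) = 0
Node 0 (S = 100): V_0 = e^(−0.12)·[0.5919·59.9068 + 0.4081·0.0000] = 31.4467

$31.45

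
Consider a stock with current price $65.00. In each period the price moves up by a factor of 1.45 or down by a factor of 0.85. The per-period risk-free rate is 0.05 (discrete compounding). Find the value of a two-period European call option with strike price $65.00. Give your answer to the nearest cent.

$13.31

Risk-neutral probability p = (1 + 0.05 − 0.85)/(1.45 − 0.85) = 0.2000/0.6000 = 0.3333
Terminal stock prices: S_uu = 136.7, S_ud = 80.11, S_dd = 46.96
Terminal payoffs (S − K): max(71.66, 0) = 71.66, max(15.11, 0) = 15.11, max(-18.04, 0) = 0
Node u (S = 94.25): V_u = 1/1.05·[0.3333·71.6625 + 0.6667·15.1125] = 32.3452
Node d (S = 55.25): V_d = 1/1.05·[0.3333·15.1125 + 0.6667·0.0000] = 4.7976
Node 0 (S = 65): V_0 = 1/1.05·[0.3333·32.3452 + 0.6667·4.7976] = 13.3144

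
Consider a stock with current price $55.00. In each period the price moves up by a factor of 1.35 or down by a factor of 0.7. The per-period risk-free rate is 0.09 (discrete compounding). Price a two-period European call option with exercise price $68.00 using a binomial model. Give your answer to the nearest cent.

$9.77

Risk-neutral probability p = (1 + 0.09 − 0.7)/(1.35 − 0.7) = 0.3900/0.6500 = 0.6000
Terminal stock prices: S_uu = 100.2, S_ud = 51.97, S_dd = 26.95
Terminal payoffs (S − K): max(32.24, 0) = 32.24, max(-16.03, 0) = 0, max(-41.05, 0) = 0
Node u (S = 74.25): V_u = 1/1.09·[0.6000·32.2375 + 0.4000·0.0000] = 17.7454
Node d (S = 38.5): V_d = 1/1.09·[0.6000·0.0000 + 0.4000·0.0000] = 0.0000
Node 0 (S = 55): V_0 = 1/1.09·[0.6000·17.7454 + 0.4000·0.0000] = 9.7681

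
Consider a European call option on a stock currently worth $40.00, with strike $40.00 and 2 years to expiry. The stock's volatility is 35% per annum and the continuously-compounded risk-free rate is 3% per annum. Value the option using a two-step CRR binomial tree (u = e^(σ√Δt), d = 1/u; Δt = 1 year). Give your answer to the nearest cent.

$7.94

CRR parameters: u = e^(σ√Δt) = e^(0.35·√1) = 1.4191, d = 1/u = 0.7047
Per-period rate: rΔt = 0.03·1 = 0.03, so R = e^0.03 = 1.0305
Risk-neutral probability p = (e^0.03 − 0.7047)/(1.4191 − 0.7047) = 0.3258/0.7144 = 0.4560
Terminal stock prices: S_uu = 80.55, S_ud = 40, S_dd = 19.86
Terminal payoffs (S − K): max(40.55, 0) = 40.55, max(0, 0) = 0, max(-20.14, 0) = 0
Node u (S = 56.76): V_u = e^(−0.03)·[0.4560·40.5501 + 0.5440·0.0000] = 17.9449
Node d (S = 28.19): V_d = e^(−0.03)·[0.4560·0.0000 + 0.5440·0.0000] = 0.0000
Node 0 (S = 40): V_0 = e^(−0.03)·[0.4560·17.9449 + 0.5440·0.0000] = 7.9413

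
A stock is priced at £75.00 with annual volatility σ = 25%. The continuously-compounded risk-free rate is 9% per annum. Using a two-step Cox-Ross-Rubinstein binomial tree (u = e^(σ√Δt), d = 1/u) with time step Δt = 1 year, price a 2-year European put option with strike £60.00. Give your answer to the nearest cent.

CRR parameters: u = e^(σ√Δt) = e^(0.25·√1) = 1.2840, d = 1/u = 0.7788
Per-period rate: rΔt = 0.09·1 = 0.09, so R = e^0.09 = 1.0942
Risk-neutral probability p = (e^0.09 − 0.7788)/(1.2840 − 0.7788) = 0.3154/0.5052 = 0.6242
Terminal stock prices: S_uu = 123.7, S_ud = 75, S_dd = 45.49
Terminal payoffs (K − S): max(-63.65, 0) = 0, max(-15, 0) = 0, max(14.51, 0) = 14.51
Node u (S = 96.3): V_u = e^(−0.09)·[0.6242·0.0000 + 0.3758·0.0000] = 0.0000
Node d (S = 58.41): V_d = e^(−0.09)·[0.6242·0.0000 + 0.3758·14.5102] = 4.9833
Node 0 (S = 75): V_0 = e^(−0.09)·[0.6242·0.0000 + 0.3758·4.9833] = 1.7114

£1.71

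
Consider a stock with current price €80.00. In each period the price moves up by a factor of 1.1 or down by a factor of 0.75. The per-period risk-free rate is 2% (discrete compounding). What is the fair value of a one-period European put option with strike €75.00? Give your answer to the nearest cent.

€3.36

Risk-neutral probability p = (1 + 0.02 − 0.75)/(1.1 − 0.75) = 0.2700/0.3500 = 0.7714
Terminal stock prices: S_u = 88, S_d = 60
Terminal payoffs (K − S): max(-13, 0) = 0, max(15, 0) = 15
Node 0 (S = 80): V_0 = 1/1.02·[0.7714·0.0000 + 0.2286·15.0000] = 3.3613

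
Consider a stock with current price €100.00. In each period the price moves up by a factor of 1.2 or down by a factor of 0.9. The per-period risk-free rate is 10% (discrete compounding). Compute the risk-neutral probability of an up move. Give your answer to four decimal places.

p = 0.6667

Risk-neutral probability p = (1 + 0.1 − 0.9)/(1.2 − 0.9) = 0.2000/0.3000 = 0.6667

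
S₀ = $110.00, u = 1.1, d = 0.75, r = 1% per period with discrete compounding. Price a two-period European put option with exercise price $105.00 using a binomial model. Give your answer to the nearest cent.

Risk-neutral probability p = (1 + 0.01 − 0.75)/(1.1 − 0.75) = 0.2600/0.3500 = 0.7429
Terminal stock prices: S_uu = 133.1, S_ud = 90.75, S_dd = 61.88
Terminal payoffs (K − S): max(-28.1, 0) = 0, max(14.25, 0) = 14.25, max(43.12, 0) = 43.12
Node u (S = 121): V_u = 1/1.01·[0.7429·0.0000 + 0.2571·14.2500] = 3.6280
Node d (S = 82.5): V_d = 1/1.01·[0.7429·14.2500 + 0.2571·43.1250] = 21.4604
Node 0 (S = 110): V_0 = 1/1.01·[0.7429·3.6280 + 0.2571·21.4604] = 8.1322

$8.13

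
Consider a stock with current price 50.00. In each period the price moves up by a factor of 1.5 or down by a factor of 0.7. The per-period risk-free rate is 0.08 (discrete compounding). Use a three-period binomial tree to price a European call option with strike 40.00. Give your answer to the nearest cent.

21.88

Risk-neutral probability p = (1 + 0.08 − 0.7)/(1.5 − 0.7) = 0.3800/0.8000 = 0.4750
Terminal stock prices: S_uuu = 168.8, S_uud = 78.75, S_udd = 36.75, S_ddd = 17.15
Terminal payoffs (S − K): max(128.8, 0) = 128.8, max(38.75, 0) = 38.75, max(-3.25, 0) = 0, max(-22.85, 0) = 0
Node uu (S = 112.5): V_uu = 1/1.08·[0.4750·128.7500 + 0.5250·38.7500] = 75.4630
Node ud (S = 52.5): V_ud = 1/1.08·[0.4750·38.7500 + 0.5250·0.0000] = 17.0428
Node dd (S = 24.5): V_dd = 1/1.08·[0.4750·0.0000 + 0.5250·0.0000] = 0.0000
Node u (S = 75): V_u = 1/1.08·[0.4750·75.4630 + 0.5250·17.0428] = 41.4744
Node d (S = 35): V_d = 1/1.08·[0.4750·17.0428 + 0.5250·0.0000] = 7.4957
Node 0 (S = 50): V_0 = 1/1.08·[0.4750·41.4744 + 0.5250·7.4957] = 21.8848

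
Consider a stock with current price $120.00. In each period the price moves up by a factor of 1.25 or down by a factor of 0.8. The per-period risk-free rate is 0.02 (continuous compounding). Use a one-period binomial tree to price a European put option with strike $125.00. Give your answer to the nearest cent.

$14.52

Risk-neutral probability p = (e^0.02 − 0.8)/(1.25 − 0.8) = 0.2202/0.4500 = 0.4893
Terminal stock prices: S_u = 150, S_d = 96
Terminal payoffs (K − S): max(-25, 0) = 0, max(29, 0) = 29
Node 0 (S = 120): V_0 = e^(−0.02)·[0.4893·0.0000 + 0.5107·29.0000] = 14.5160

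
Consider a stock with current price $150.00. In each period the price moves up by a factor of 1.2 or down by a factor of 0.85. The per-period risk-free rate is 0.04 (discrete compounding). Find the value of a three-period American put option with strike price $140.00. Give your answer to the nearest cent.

Risk-neutral probability p = (1 + 0.04 − 0.85)/(1.2 − 0.85) = 0.1900/0.3500 = 0.5429
Terminal stock prices: S_uuu = 259.2, S_uud = 183.6, S_udd = 130, S_ddd = 92.12
Terminal payoffs (K − S): max(-119.2, 0) = 0, max(-43.6, 0) = 0, max(9.95, 0) = 9.95, max(47.88, 0) = 47.88
Node uu (S = 216): continuation = 1/1.04·[0.5429·0.0000 + 0.4571·0.0000] = 0.0000; exercise value = 0.0000 ≤ continuation, so V_uu = 0.0000
Node ud (S = 153): continuation = 1/1.04·[0.5429·0.0000 + 0.4571·9.9500] = 4.3736; exercise value = 0.0000 ≤ continuation, so V_ud = 4.3736
Node dd (S = 108.4): continuation = 1/1.04·[0.5429·9.9500 + 0.4571·47.8813] = 26.2404; exercise value = 31.6250 > continuation, so V_dd = 31.6250 (exercise)
Node u (S = 180): continuation = 1/1.04·[0.5429·0.0000 + 0.4571·4.3736] = 1.9225; exercise value = 0.0000 ≤ continuation, so V_u = 1.9225
Node d (S = 127.5): continuation = 1/1.04·[0.5429·4.3736 + 0.4571·31.6250] = 16.1840; exercise value = 12.5000 ≤ continuation, so V_d = 16.1840
Node 0 (S = 150): continuation = 1/1.04·[0.5429·1.9225 + 0.4571·16.1840] = 8.1174; exercise value = 0.0000 ≤ continuation, so V_0 = 8.1174

$8.12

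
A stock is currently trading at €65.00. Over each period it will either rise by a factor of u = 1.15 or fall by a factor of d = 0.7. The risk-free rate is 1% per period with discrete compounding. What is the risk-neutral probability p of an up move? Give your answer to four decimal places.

p = 0.6889

Risk-neutral probability p = (1 + 0.01 − 0.7)/(1.15 − 0.7) = 0.3100/0.4500 = 0.6889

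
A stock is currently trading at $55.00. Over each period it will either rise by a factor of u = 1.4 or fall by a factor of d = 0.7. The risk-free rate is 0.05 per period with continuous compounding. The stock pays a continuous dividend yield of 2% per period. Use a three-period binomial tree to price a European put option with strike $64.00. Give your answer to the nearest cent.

$14.64

Per-period risk-free factor R = e^0.05 = 1.0513; dividend-adjusted growth = e^(0.05−0.02) = 1.0305.
Risk-neutral probability p = (1.0305 − 0.7)/(1.4 − 0.7) = 0.3305/0.7000 = 0.4721
Terminal stock prices: S_uuu = 150.9, S_uud = 75.46, S_udd = 37.73, S_ddd = 18.86
Terminal payoffs (K − S): max(-86.92, 0) = 0, max(-11.46, 0) = 0, max(26.27, 0) = 26.27, max(45.14, 0) = 45.14
Node uu (S = 107.8): V_uu = e^(−0.05)·[0.4721·0.0000 + 0.5279·0.0000] = 0.0000
Node ud (S = 53.9): V_ud = e^(−0.05)·[0.4721·0.0000 + 0.5279·26.2700] = 13.1921
Node dd (S = 26.95): V_dd = e^(−0.05)·[0.4721·26.2700 + 0.5279·45.1350] = 34.4623
Node u (S = 77): V_u = e^(−0.05)·[0.4721·0.0000 + 0.5279·13.1921] = 6.6248
Node d (S = 38.5): V_d = e^(−0.05)·[0.4721·13.1921 + 0.5279·34.4623] = 23.2301
Node 0 (S = 55): V_0 = e^(−0.05)·[0.4721·6.6248 + 0.5279·23.2301] = 14.6405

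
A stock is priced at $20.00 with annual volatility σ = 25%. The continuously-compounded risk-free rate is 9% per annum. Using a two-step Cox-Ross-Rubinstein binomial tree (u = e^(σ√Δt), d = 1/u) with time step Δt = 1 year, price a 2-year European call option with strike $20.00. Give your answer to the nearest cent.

$4.22

CRR parameters: u = e^(σ√Δt) = e^(0.25·√1) = 1.2840, d = 1/u = 0.7788
Per-period rate: rΔt = 0.09·1 = 0.09, so R = e^0.09 = 1.0942
Risk-neutral probability p = (e^0.09 − 0.7788)/(1.2840 − 0.7788) = 0.3154/0.5052 = 0.6242
Terminal stock prices: S_uu = 32.97, S_ud = 20, S_dd = 12.13
Terminal payoffs (S − K): max(12.97, 0) = 12.97, max(0, 0) = 0, max(-7.869, 0) = 0
Node u (S = 25.68): V_u = e^(−0.09)·[0.6242·12.9744 + 0.3758·0.0000] = 7.4019
Node d (S = 15.58): V_d = e^(−0.09)·[0.6242·0.0000 + 0.3758·0.0000] = 0.0000
Node 0 (S = 20): V_0 = e^(−0.09)·[0.6242·7.4019 + 0.3758·0.0000] = 4.2228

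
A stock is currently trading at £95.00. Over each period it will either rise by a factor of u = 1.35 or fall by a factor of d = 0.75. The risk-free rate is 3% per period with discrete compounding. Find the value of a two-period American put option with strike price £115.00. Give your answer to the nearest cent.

Risk-neutral probability p = (1 + 0.03 − 0.75)/(1.35 − 0.75) = 0.2800/0.6000 = 0.4667
Terminal stock prices: S_uu = 173.1, S_ud = 96.19, S_dd = 53.44
Terminal payoffs (K − S): max(-58.14, 0) = 0, max(18.81, 0) = 18.81, max(61.56, 0) = 61.56
Node u (S = 128.2): continuation = 1/1.03·[0.4667·0.0000 + 0.5333·18.8125] = 9.7411; exercise value = 0.0000 ≤ continuation, so V_u = 9.7411
Node d (S = 71.25): continuation = 1/1.03·[0.4667·18.8125 + 0.5333·61.5625] = 40.4005; exercise value = 43.7500 > continuation, so V_d = 43.7500 (exercise)
Node 0 (S = 95): continuation = 1/1.03·[0.4667·9.7411 + 0.5333·43.7500] = 27.0672; exercise value = 20.0000 ≤ continuation, so V_0 = 27.0672

£27.07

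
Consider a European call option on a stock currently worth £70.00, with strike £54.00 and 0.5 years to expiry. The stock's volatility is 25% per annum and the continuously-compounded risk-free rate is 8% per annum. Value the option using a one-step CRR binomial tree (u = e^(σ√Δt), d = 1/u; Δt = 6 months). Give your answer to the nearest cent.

£18.12

CRR parameters: u = e^(σ√Δt) = e^(0.25·√0.5) = 1.1934, d = 1/u = 0.8380
Per-period rate: rΔt = 0.08·0.5 = 0.04, so R = e^0.04 = 1.0408
Risk-neutral probability p = (e^0.04 − 0.8380)/(1.1934 − 0.8380) = 0.2028/0.3554 = 0.5708
Terminal stock prices: S_u = 83.54, S_d = 58.66
Terminal payoffs (S − K): max(29.54, 0) = 29.54, max(4.658, 0) = 4.658
Node 0 (S = 70): V_0 = e^(−0.04)·[0.5708·29.5355 + 0.4292·4.6577] = 18.1174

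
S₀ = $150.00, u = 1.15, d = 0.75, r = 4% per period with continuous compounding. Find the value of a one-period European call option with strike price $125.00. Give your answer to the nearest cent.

Risk-neutral probability p = (e^0.04 − 0.75)/(1.15 − 0.75) = 0.2908/0.4000 = 0.7270
Terminal stock prices: S_u = 172.5, S_d = 112.5
Terminal payoffs (S − K): max(47.5, 0) = 47.5, max(-12.5, 0) = 0
Node 0 (S = 150): V_0 = e^(−0.04)·[0.7270·47.5000 + 0.2730·0.0000] = 33.1797

$33.18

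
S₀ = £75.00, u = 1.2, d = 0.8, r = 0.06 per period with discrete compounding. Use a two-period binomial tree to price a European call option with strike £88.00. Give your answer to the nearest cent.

£7.52

Risk-neutral probability p = (1 + 0.06 − 0.8)/(1.2 − 0.8) = 0.2600/0.4000 = 0.6500
Terminal stock prices: S_uu = 108, S_ud = 72, S_dd = 48
Terminal payoffs (S − K): max(20, 0) = 20, max(-16, 0) = 0, max(-40, 0) = 0
Node u (S = 90): V_u = 1/1.06·[0.6500·20.0000 + 0.3500·0.0000] = 12.2642
Node d (S = 60): V_d = 1/1.06·[0.6500·0.0000 + 0.3500·0.0000] = 0.0000
Node 0 (S = 75): V_0 = 1/1.06·[0.6500·12.2642 + 0.3500·0.0000] = 7.5205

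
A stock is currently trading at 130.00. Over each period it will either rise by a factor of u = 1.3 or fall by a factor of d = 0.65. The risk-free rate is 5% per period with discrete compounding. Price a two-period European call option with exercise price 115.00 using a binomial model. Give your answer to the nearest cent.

35.96

Risk-neutral probability p = (1 + 0.05 − 0.65)/(1.3 − 0.65) = 0.4000/0.6500 = 0.6154
Terminal stock prices: S_uu = 219.7, S_ud = 109.9, S_dd = 54.93
Terminal payoffs (S − K): max(104.7, 0) = 104.7, max(-5.15, 0) = 0, max(-60.07, 0) = 0
Node u (S = 169): V_u = 1/1.05·[0.6154·104.7000 + 0.3846·0.0000] = 61.3626
Node d (S = 84.5): V_d = 1/1.05·[0.6154·0.0000 + 0.3846·0.0000] = 0.0000
Node 0 (S = 130): V_0 = 1/1.05·[0.6154·61.3626 + 0.3846·0.0000] = 35.9635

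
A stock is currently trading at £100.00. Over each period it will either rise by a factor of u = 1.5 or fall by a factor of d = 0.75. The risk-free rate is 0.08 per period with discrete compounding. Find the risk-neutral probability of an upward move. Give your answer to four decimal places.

Risk-neutral probability p = (1 + 0.08 − 0.75)/(1.5 − 0.75) = 0.3300/0.7500 = 0.4400

p = 0.4400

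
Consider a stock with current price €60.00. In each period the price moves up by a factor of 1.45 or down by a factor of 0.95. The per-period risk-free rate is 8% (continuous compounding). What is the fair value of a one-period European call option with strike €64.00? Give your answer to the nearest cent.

€5.66

Risk-neutral probability p = (e^0.08 − 0.95)/(1.45 − 0.95) = 0.1333/0.5000 = 0.2666
Terminal stock prices: S_u = 87, S_d = 57
Terminal payoffs (S − K): max(23, 0) = 23, max(-7, 0) = 0
Node 0 (S = 60): V_0 = e^(−0.08)·[0.2666·23.0000 + 0.7334·0.0000] = 5.6598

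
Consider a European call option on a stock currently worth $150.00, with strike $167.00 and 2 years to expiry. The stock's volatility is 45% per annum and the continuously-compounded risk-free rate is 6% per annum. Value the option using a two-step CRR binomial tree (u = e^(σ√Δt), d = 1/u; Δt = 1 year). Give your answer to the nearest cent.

$37.21

CRR parameters: u = e^(σ√Δt) = e^(0.45·√1) = 1.5683, d = 1/u = 0.6376
Per-period rate: rΔt = 0.06·1 = 0.06, so R = e^0.06 = 1.0618
Risk-neutral probability p = (e^0.06 − 0.6376)/(1.5683 − 0.6376) = 0.4242/0.9307 = 0.4558
Terminal stock prices: S_uu = 368.9, S_ud = 150, S_dd = 60.99
Terminal payoffs (S − K): max(201.9, 0) = 201.9, max(-17, 0) = 0, max(-106, 0) = 0
Node u (S = 235.2): V_u = e^(−0.06)·[0.4558·201.9405 + 0.5442·0.0000] = 86.6847
Node d (S = 95.64): V_d = e^(−0.06)·[0.4558·0.0000 + 0.5442·0.0000] = 0.0000
Node 0 (S = 150): V_0 = e^(−0.06)·[0.4558·86.6847 + 0.5442·0.0000] = 37.2102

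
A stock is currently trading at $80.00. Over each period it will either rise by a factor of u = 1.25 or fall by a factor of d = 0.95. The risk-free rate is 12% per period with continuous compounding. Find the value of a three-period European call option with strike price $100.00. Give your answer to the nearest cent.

$13.74

Risk-neutral probability p = (e^0.12 − 0.95)/(1.25 − 0.95) = 0.1775/0.3000 = 0.5917
Terminal stock prices: S_uuu = 156.2, S_uud = 118.8, S_udd = 90.25, S_ddd = 68.59
Terminal payoffs (S − K): max(56.25, 0) = 56.25, max(18.75, 0) = 18.75, max(-9.75, 0) = 0, max(-31.41, 0) = 0
Node uu (S = 125): V_uu = e^(−0.12)·[0.5917·56.2500 + 0.4083·18.7500] = 36.3080
Node ud (S = 95): V_ud = e^(−0.12)·[0.5917·18.7500 + 0.4083·0.0000] = 9.8391
Node dd (S = 72.2): V_dd = e^(−0.12)·[0.5917·0.0000 + 0.4083·0.0000] = 0.0000
Node u (S = 100): V_u = e^(−0.12)·[0.5917·36.3080 + 0.4083·9.8391] = 22.6161
Node d (S = 76): V_d = e^(−0.12)·[0.5917·9.8391 + 0.4083·0.0000] = 5.1631
Node 0 (S = 80): V_0 = e^(−0.12)·[0.5917·22.6161 + 0.4083·5.1631] = 13.7377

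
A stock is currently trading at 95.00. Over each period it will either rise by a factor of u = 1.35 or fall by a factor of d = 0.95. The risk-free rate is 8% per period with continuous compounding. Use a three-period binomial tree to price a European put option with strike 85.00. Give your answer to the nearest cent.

Risk-neutral probability p = (e^0.08 − 0.95)/(1.35 − 0.95) = 0.1333/0.4000 = 0.3332
Terminal stock prices: S_uuu = 233.7, S_uud = 164.5, S_udd = 115.7, S_ddd = 81.45
Terminal payoffs (K − S): max(-148.7, 0) = 0, max(-79.48, 0) = 0, max(-30.75, 0) = 0, max(3.549, 0) = 3.549
Node uu (S = 173.1): V_uu = e^(−0.08)·[0.3332·0.0000 + 0.6668·0.0000] = 0.0000
Node ud (S = 121.8): V_ud = e^(−0.08)·[0.3332·0.0000 + 0.6668·0.0000] = 0.0000
Node dd (S = 85.74): V_dd = e^(−0.08)·[0.3332·0.0000 + 0.6668·3.5494] = 2.1847
Node u (S = 128.2): V_u = e^(−0.08)·[0.3332·0.0000 + 0.6668·0.0000] = 0.0000
Node d (S = 90.25): V_d = e^(−0.08)·[0.3332·0.0000 + 0.6668·2.1847] = 1.3447
Node 0 (S = 95): V_0 = e^(−0.08)·[0.3332·0.0000 + 0.6668·1.3447] = 0.8277

0.83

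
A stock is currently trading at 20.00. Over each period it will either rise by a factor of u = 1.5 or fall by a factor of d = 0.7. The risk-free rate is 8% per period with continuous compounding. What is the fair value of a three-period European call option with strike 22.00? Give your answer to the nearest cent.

6.62

Risk-neutral probability p = (e^0.08 − 0.7)/(1.5 − 0.7) = 0.3833/0.8000 = 0.4791
Terminal stock prices: S_uuu = 67.5, S_uud = 31.5, S_udd = 14.7, S_ddd = 6.86
Terminal payoffs (S − K): max(45.5, 0) = 45.5, max(9.5, 0) = 9.5, max(-7.3, 0) = 0, max(-15.14, 0) = 0
Node uu (S = 45): V_uu = e^(−0.08)·[0.4791·45.5000 + 0.5209·9.5000] = 24.6914
Node ud (S = 21): V_ud = e^(−0.08)·[0.4791·9.5000 + 0.5209·0.0000] = 4.2016
Node dd (S = 9.8): V_dd = e^(−0.08)·[0.4791·0.0000 + 0.5209·0.0000] = 0.0000
Node u (S = 30): V_u = e^(−0.08)·[0.4791·24.6914 + 0.5209·4.2016] = 12.9407
Node d (S = 14): V_d = e^(−0.08)·[0.4791·4.2016 + 0.5209·0.0000] = 1.8583
Node 0 (S = 20): V_0 = e^(−0.08)·[0.4791·12.9407 + 0.5209·1.8583] = 6.6168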